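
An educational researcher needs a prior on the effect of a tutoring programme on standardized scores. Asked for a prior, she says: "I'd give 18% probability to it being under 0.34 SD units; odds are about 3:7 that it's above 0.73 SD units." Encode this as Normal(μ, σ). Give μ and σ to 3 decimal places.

μ = 0.588, σ = 0.271

The p-quantile of Normal(μ,σ) is μ + z_p·σ, with z_{0.18} = -0.9154 and z_{0.7} = 0.5244.
Eliminate σ: μ = (z₂·x₁ − z₁·x₂)/(z₂ − z₁) = (0.5244·0.34 − (-0.9154)·0.73)/1.44 = 0.588.
Then σ = (x₂ − x₁)/(z₂ − z₁) = (0.73 − 0.34)/1.44 = 0.271.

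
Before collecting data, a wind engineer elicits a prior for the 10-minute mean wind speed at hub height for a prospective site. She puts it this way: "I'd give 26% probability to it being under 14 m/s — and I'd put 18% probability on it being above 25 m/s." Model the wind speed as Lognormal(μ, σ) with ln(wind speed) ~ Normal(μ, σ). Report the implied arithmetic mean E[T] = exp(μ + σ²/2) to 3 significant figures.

E[T] ≈ 19.1 m/s

If T ~ Lognormal(μ,σ) then ln T ~ Normal(μ,σ), so the p-quantile of ln T is μ + z_p·σ.
ln(14) = 2.639 and ln(25) = 3.219; z_{0.26} = -0.6433, z_{0.82} = 0.9154.
σ = (3.219 − 2.639)/(0.9154 − (-0.6433)) = 0.372.
μ = 2.639 − (-0.6433)·0.372 = 2.878.
E[T] = exp(μ + σ²/2) = exp(2.878 + 0.0692) = 19.1 m/s.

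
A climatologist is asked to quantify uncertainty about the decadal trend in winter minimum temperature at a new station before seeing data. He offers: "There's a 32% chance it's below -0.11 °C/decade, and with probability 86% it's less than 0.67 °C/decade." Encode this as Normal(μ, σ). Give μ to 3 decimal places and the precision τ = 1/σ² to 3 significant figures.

μ = 0.126, τ = 3.94

For Normal(μ,σ), the p-quantile is μ + z_p·σ. Here z_{0.32} = -0.4677, z_{0.86} = 1.08.
So -0.11 = μ − 0.4677σ and 0.67 = μ + 1.08σ.
Subtracting: σ = (0.67 − -0.11)/(1.08 − (-0.4677)) = 0.504.
Then μ = -0.11 − (-0.4677)·0.504 = 0.126.
Precision τ = 1/σ² = 1/0.5039² = 3.94.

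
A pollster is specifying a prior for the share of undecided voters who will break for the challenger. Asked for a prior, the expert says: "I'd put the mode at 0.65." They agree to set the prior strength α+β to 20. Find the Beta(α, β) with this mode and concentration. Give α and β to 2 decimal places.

α = 12.70, β = 7.30

For α,β > 1 the Beta mode is (α−1)/(α+β−2). With α+β = 20, the mode is (α−1)/18.
Set (α−1)/18 = 0.65 → α = 1 + 0.65·18 = 12.70.
β = 20 − α = 7.30.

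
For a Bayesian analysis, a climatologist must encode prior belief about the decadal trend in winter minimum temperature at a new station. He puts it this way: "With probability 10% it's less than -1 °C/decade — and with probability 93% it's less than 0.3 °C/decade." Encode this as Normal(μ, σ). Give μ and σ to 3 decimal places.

μ = -0.396, σ = 0.471

The p-quantile of Normal(μ,σ) is μ + z_p·σ, with z_{0.1} = -1.282 and z_{0.93} = 1.476.
Eliminate σ: μ = (z₂·x₁ − z₁·x₂)/(z₂ − z₁) = (1.476·-1 − (-1.282)·0.3)/2.757 = -0.396.
Then σ = (x₂ − x₁)/(z₂ − z₁) = (0.3 − -1)/2.757 = 0.471.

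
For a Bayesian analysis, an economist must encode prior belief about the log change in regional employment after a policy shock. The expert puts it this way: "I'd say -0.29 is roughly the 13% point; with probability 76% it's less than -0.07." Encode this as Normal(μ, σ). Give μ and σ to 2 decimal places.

μ = -0.15, σ = 0.12

The p-quantile of Normal(μ,σ) is μ + z_p·σ, with z_{0.13} = -1.126 and z_{0.76} = 0.7063.
Eliminate σ: μ = (z₂·x₁ − z₁·x₂)/(z₂ − z₁) = (0.7063·-0.29 − (-1.126)·-0.07)/1.833 = -0.15.
Then σ = (x₂ − x₁)/(z₂ − z₁) = (-0.07 − -0.29)/1.833 = 0.12.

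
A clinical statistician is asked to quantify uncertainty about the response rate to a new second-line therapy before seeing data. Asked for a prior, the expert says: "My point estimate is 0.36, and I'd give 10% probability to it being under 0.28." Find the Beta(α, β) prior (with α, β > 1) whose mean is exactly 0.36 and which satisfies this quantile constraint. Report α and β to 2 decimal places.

α ≈ 20.57, β ≈ 36.57

With mean 0.36 fixed, write α = 0.36s, β = 0.64s where s = α+β.
Need P(θ < 0.28) = 0.1 under Beta(0.36s, 0.64s). Normal approximation: (q−m)/√(m(1−m)/s) ≈ z_{0.1} = -1.28, so s ≈ 0.36·0.64·(-1.28)²/(0.28−0.36)² = 59.1.
At s = 59.1: P(θ<0.28) ≈ 0.096. Adjusting to match 0.1 gives s ≈ 57.14.
So α = 0.36·57.14 ≈ 20.57, β = 0.64·57.14 ≈ 36.57.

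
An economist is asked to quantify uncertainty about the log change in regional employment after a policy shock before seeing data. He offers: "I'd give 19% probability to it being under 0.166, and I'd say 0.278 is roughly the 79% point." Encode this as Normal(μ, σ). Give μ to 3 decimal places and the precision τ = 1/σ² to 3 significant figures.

The p-quantile of Normal(μ,σ) is μ + z_p·σ, with z_{0.19} = -0.8779 and z_{0.79} = 0.8064.
Eliminate σ: μ = (z₂·x₁ − z₁·x₂)/(z₂ − z₁) = (0.8064·0.166 − (-0.8779)·0.278)/1.684 = 0.224.
Then σ = (x₂ − x₁)/(z₂ − z₁) = (0.278 − 0.166)/1.684 = 0.066.
Precision τ = 1/σ² = 1/0.0665² = 226.

μ = 0.224, τ = 226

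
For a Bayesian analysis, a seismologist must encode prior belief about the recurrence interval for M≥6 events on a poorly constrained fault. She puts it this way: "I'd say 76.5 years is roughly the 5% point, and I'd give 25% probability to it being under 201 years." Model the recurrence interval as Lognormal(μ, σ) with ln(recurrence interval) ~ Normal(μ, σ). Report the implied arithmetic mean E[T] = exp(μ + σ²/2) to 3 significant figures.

E[T] ≈ 646 years

If T ~ Lognormal(μ,σ) then ln T ~ Normal(μ,σ), so the p-quantile of ln T is μ + z_p·σ.
ln(76.5) = 4.337 and ln(201) = 5.303; z_{0.05} = -1.645, z_{0.25} = -0.6745.
σ = (5.303 − 4.337)/(-0.6745 − (-1.645)) = 0.996.
μ = 4.337 − (-1.645)·0.996 = 5.975.
E[T] = exp(μ + σ²/2) = exp(5.975 + 0.4955) = 646 years.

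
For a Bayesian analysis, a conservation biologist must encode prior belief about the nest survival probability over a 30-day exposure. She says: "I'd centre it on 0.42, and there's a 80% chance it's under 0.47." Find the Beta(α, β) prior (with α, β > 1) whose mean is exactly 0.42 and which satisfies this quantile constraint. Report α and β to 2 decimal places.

α ≈ 28.78, β ≈ 39.74

With mean 0.42 fixed, write α = 0.42s, β = 0.58s where s = α+β.
Need P(θ < 0.47) = 0.8 under Beta(0.42s, 0.58s). Normal approximation: (q−m)/√(m(1−m)/s) ≈ z_{0.8} = 0.842, so s ≈ 0.42·0.58·(0.842)²/(0.47−0.42)² = 69.0.
At s = 69.0: P(θ<0.47) ≈ 0.801. Adjusting to match 0.8 gives s ≈ 68.51.
So α = 0.42·68.51 ≈ 28.78, β = 0.58·68.51 ≈ 39.74.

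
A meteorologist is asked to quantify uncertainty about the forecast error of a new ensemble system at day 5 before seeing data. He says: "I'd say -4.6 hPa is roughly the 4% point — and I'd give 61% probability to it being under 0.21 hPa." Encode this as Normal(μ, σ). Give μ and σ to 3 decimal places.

μ = -0.452, σ = 2.369

For Normal(μ,σ), the p-quantile is μ + z_p·σ. Here z_{0.04} = -1.751, z_{0.61} = 0.2793.
So -4.6 = μ − 1.751σ and 0.21 = μ + 0.2793σ.
Subtracting: σ = (0.21 − -4.6)/(0.2793 − (-1.751)) = 2.369.
Then μ = -4.6 − (-1.751)·2.369 = -0.452.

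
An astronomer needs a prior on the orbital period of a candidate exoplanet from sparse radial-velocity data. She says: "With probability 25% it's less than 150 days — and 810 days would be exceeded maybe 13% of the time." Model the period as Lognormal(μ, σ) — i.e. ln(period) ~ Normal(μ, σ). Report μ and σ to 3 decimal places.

μ ≈ 5.642, σ ≈ 0.936

If T ~ Lognormal(μ,σ) then ln T ~ Normal(μ,σ), so the p-quantile of ln T is μ + z_p·σ.
ln(150) = 5.011 and ln(810) = 6.697; z_{0.25} = -0.6745, z_{0.87} = 1.126.
σ = (6.697 − 5.011)/(1.126 − (-0.6745)) = 0.936.
μ = 5.011 − (-0.6745)·0.936 = 5.642.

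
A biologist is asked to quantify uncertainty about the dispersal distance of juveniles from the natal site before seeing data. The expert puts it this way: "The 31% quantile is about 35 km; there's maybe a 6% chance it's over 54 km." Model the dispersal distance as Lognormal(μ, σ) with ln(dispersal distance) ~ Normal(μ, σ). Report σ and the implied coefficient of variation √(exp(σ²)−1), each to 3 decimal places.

If T ~ Lognormal(μ,σ) then ln T ~ Normal(μ,σ), so the p-quantile of ln T is μ + z_p·σ.
ln(35) = 3.555 and ln(54) = 3.989; z_{0.31} = -0.4959, z_{0.94} = 1.555.
σ = (3.989 − 3.555)/(1.555 − (-0.4959)) = 0.211.
μ = 3.555 − (-0.4959)·0.211 = 3.660.
CV = √(exp(σ²)−1) = √(exp(0.0447)−1) = 0.214.

σ ≈ 0.211, CV ≈ 0.214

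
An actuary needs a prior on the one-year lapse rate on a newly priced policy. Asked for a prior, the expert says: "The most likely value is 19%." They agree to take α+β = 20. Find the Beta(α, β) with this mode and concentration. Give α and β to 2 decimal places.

α = 4.42, β = 15.58

For α,β > 1 the Beta mode is (α−1)/(α+β−2). With α+β = 20, the mode is (α−1)/18.
Set (α−1)/18 = 0.19 → α = 1 + 0.19·18 = 4.42.
β = 20 − α = 15.58.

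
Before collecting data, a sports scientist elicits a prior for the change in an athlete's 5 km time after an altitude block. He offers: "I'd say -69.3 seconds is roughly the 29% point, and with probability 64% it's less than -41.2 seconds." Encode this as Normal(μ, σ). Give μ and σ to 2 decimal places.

The p-quantile of Normal(μ,σ) is μ + z_p·σ, with z_{0.29} = -0.5534 and z_{0.64} = 0.3585.
Eliminate σ: μ = (z₂·x₁ − z₁·x₂)/(z₂ − z₁) = (0.3585·-69.3 − (-0.5534)·-41.2)/0.9118 = -52.25.
Then σ = (x₂ − x₁)/(z₂ − z₁) = (-41.2 − -69.3)/0.9118 = 30.82.

μ = -52.25, σ = 30.82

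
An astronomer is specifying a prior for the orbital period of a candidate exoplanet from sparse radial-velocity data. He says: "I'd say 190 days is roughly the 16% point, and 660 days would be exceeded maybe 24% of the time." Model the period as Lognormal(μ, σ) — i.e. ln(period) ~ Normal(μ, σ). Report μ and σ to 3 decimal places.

μ ≈ 5.975, σ ≈ 0.732

If T ~ Lognormal(μ,σ) then ln T ~ Normal(μ,σ), so the p-quantile of ln T is μ + z_p·σ.
ln(190) = 5.247 and ln(660) = 6.492; z_{0.16} = -0.9945, z_{0.76} = 0.7063.
σ = (6.492 − 5.247)/(0.7063 − (-0.9945)) = 0.732.
μ = 5.247 − (-0.9945)·0.732 = 5.975.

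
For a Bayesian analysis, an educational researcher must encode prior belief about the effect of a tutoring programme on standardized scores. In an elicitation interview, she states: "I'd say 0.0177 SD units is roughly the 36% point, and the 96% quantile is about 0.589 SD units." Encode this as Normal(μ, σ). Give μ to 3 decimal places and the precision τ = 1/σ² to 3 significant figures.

μ = 0.115, τ = 13.6

The p-quantile of Normal(μ,σ) is μ + z_p·σ, with z_{0.36} = -0.3585 and z_{0.96} = 1.751.
Eliminate σ: μ = (z₂·x₁ − z₁·x₂)/(z₂ − z₁) = (1.751·0.0177 − (-0.3585)·0.589)/2.109 = 0.115.
Then σ = (x₂ − x₁)/(z₂ − z₁) = (0.589 − 0.0177)/2.109 = 0.271.
Precision τ = 1/σ² = 1/0.2709² = 13.6.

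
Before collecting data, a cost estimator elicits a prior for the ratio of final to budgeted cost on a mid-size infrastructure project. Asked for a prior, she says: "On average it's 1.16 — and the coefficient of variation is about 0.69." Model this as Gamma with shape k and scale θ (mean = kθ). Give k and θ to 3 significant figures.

k ≈ 2.1, θ ≈ 0.552

For Gamma(k, scale θ): mean = kθ, variance = kθ², so CV = 1/√k.
CV = 0.69, hence k = 1/CV² = 2.1.
Then θ = mean/k = 1.16/2.1 = 0.552.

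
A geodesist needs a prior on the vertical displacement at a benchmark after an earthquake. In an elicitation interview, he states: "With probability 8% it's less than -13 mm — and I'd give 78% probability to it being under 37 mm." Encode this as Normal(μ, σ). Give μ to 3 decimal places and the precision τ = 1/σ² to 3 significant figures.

μ = 19.267, τ = 0.0019

For Normal(μ,σ), the p-quantile is μ + z_p·σ. Here z_{0.08} = -1.405, z_{0.78} = 0.7722.
So -13 = μ − 1.405σ and 37 = μ + 0.7722σ.
Subtracting: σ = (37 − -13)/(0.7722 − (-1.405)) = 22.965.
Then μ = -13 − (-1.405)·22.965 = 19.267.
Precision τ = 1/σ² = 1/22.96² = 0.0019.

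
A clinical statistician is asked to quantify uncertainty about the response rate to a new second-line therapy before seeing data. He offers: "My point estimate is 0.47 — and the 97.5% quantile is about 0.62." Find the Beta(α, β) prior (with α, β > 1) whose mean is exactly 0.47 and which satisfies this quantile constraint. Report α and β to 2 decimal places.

α ≈ 19.67, β ≈ 22.18

With mean 0.47 fixed, write α = 0.47s, β = 0.53s where s = α+β.
Need P(θ < 0.62) = 0.975 under Beta(0.47s, 0.53s). Normal approximation: (q−m)/√(m(1−m)/s) ≈ z_{0.975} = 1.96, so s ≈ 0.47·0.53·(1.96)²/(0.62−0.47)² = 42.5.
At s = 42.5: P(θ<0.62) ≈ 0.976. Adjusting to match 0.975 gives s ≈ 41.85.
So α = 0.47·41.85 ≈ 19.67, β = 0.53·41.85 ≈ 22.18.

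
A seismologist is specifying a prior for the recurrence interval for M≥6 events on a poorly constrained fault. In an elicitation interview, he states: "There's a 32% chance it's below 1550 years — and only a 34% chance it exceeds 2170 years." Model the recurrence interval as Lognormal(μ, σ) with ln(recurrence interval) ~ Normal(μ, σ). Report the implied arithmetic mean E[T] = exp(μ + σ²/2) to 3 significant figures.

If T ~ Lognormal(μ,σ) then ln T ~ Normal(μ,σ), so the p-quantile of ln T is μ + z_p·σ.
ln(1550) = 7.346 and ln(2170) = 7.682; z_{0.32} = -0.4677, z_{0.66} = 0.4125.
σ = (7.682 − 7.346)/(0.4125 − (-0.4677)) = 0.382.
μ = 7.346 − (-0.4677)·0.382 = 7.525.
E[T] = exp(μ + σ²/2) = exp(7.525 + 0.0731) = 1990 years.

E[T] ≈ 1990 years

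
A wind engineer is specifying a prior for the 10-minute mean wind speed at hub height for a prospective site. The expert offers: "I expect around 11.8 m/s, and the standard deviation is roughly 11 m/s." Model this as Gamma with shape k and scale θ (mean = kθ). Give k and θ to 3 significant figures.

For Gamma(k, scale θ): mean = kθ, variance = kθ², so CV = 1/√k.
CV = SD/mean = 11/11.8 = 0.9322, hence k = 1/CV² = 1.15.
Then θ = mean/k = 11.8/1.15 = 10.3.

k ≈ 1.15, θ ≈ 10.3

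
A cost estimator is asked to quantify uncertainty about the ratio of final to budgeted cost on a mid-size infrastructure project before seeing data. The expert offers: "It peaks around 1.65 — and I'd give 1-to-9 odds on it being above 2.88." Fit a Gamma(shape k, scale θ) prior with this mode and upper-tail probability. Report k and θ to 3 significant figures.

k ≈ 7.12, θ ≈ 0.27

Gamma(k,θ) with k>1 has mode (k−1)θ, so θ = 1.65/(k−1).
Need P(X < 2.88) = 0.9 with θ tied to k this way. Start at k = 2, θ = 1.65: P(X<2.88) ≈ 0.521.
Too low — raise k to concentrate. Iterating converges to k ≈ 7.12.
Then θ = 1.65/(7.12−1) ≈ 0.27.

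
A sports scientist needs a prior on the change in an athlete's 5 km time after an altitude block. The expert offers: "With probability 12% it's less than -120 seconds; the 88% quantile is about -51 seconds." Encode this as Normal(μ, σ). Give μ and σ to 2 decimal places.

μ = -85.50, σ = 29.36

The p-quantile of Normal(μ,σ) is μ + z_p·σ, with z_{0.12} = -1.175 and z_{0.88} = 1.175.
Eliminate σ: μ = (z₂·x₁ − z₁·x₂)/(z₂ − z₁) = (1.175·-120 − (-1.175)·-51)/2.35 = -85.50.
Then σ = (x₂ − x₁)/(z₂ − z₁) = (-51 − -120)/2.35 = 29.36.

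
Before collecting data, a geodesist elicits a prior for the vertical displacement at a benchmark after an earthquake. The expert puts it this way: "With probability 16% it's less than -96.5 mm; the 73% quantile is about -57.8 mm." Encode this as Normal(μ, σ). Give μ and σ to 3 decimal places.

The p-quantile of Normal(μ,σ) is μ + z_p·σ, with z_{0.16} = -0.9945 and z_{0.73} = 0.6128.
Eliminate σ: μ = (z₂·x₁ − z₁·x₂)/(z₂ − z₁) = (0.6128·-96.5 − (-0.9945)·-57.8)/1.607 = -72.555.
Then σ = (x₂ − x₁)/(z₂ − z₁) = (-57.8 − -96.5)/1.607 = 24.078.

μ = -72.555, σ = 24.078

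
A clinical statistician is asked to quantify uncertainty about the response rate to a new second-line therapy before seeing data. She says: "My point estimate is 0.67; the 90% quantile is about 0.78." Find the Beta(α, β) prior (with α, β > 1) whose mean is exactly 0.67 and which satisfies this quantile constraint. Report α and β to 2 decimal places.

α ≈ 18.81, β ≈ 9.27

With mean 0.67 fixed, write α = 0.67s, β = 0.33s where s = α+β.
Need P(θ < 0.78) = 0.9 under Beta(0.67s, 0.33s). Normal approximation: (q−m)/√(m(1−m)/s) ≈ z_{0.9} = 1.28, so s ≈ 0.67·0.33·(1.28)²/(0.78−0.67)² = 30.0.
At s = 30.0: P(θ<0.78) ≈ 0.908. Adjusting to match 0.9 gives s ≈ 28.08.
So α = 0.67·28.08 ≈ 18.81, β = 0.33·28.08 ≈ 9.27.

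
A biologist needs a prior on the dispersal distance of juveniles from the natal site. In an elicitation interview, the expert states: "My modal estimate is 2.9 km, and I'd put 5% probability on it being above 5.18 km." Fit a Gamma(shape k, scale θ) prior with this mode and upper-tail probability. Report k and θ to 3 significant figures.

Gamma(k,θ) with k>1 has mode (k−1)θ, so θ = 2.9/(k−1).
Need P(X < 5.18) = 0.95 with θ tied to k this way. Start at k = 2, θ = 2.9: P(X<5.18) ≈ 0.533.
Too low — raise k to concentrate. Iterating converges to k ≈ 9.28.
Then θ = 2.9/(9.28−1) ≈ 0.35.

k ≈ 9.28, θ ≈ 0.35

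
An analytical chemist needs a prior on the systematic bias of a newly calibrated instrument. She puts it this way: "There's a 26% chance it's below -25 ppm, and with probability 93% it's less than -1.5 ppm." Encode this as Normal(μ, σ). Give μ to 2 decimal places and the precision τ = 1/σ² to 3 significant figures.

The p-quantile of Normal(μ,σ) is μ + z_p·σ, with z_{0.26} = -0.6433 and z_{0.93} = 1.476.
Eliminate σ: μ = (z₂·x₁ − z₁·x₂)/(z₂ − z₁) = (1.476·-25 − (-0.6433)·-1.5)/2.119 = -17.87.
Then σ = (x₂ − x₁)/(z₂ − z₁) = (-1.5 − -25)/2.119 = 11.09.
Precision τ = 1/σ² = 1/11.09² = 0.00813.

μ = -17.87, τ = 0.00813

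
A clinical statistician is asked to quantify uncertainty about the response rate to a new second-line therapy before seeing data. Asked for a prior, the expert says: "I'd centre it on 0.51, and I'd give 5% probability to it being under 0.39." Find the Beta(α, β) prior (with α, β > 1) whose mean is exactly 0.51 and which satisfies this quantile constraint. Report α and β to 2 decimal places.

With mean 0.51 fixed, write α = 0.51s, β = 0.49s where s = α+β.
Need P(θ < 0.39) = 0.05 under Beta(0.51s, 0.49s). Normal approximation: (q−m)/√(m(1−m)/s) ≈ z_{0.05} = -1.64, so s ≈ 0.51·0.49·(-1.64)²/(0.39−0.51)² = 47.0.
At s = 47.0: P(θ<0.39) ≈ 0.049. Adjusting to match 0.05 gives s ≈ 46.28.
So α = 0.51·46.28 ≈ 23.60, β = 0.49·46.28 ≈ 22.68.

α ≈ 23.60, β ≈ 22.68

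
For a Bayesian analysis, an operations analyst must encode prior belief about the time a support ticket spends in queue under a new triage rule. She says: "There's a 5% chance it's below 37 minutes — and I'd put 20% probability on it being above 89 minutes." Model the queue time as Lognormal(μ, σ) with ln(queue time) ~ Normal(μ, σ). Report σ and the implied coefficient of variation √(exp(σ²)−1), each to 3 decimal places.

σ ≈ 0.353, CV ≈ 0.364

If T ~ Lognormal(μ,σ) then ln T ~ Normal(μ,σ), so the p-quantile of ln T is μ + z_p·σ.
ln(37) = 3.611 and ln(89) = 4.489; z_{0.05} = -1.645, z_{0.8} = 0.8416.
σ = (4.489 − 3.611)/(0.8416 − (-1.645)) = 0.353.
μ = 3.611 − (-1.645)·0.353 = 4.192.
CV = √(exp(σ²)−1) = √(exp(0.1246)−1) = 0.364.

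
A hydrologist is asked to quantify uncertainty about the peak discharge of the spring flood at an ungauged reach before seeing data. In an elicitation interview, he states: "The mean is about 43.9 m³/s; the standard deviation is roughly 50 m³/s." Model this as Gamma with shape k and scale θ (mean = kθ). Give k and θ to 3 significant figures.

For Gamma(k, scale θ): mean = kθ, variance = kθ², so CV = 1/√k.
CV = SD/mean = 50/43.9 = 1.139, hence k = 1/CV² = 0.771.
Then θ = mean/k = 43.9/0.771 = 56.9.

k ≈ 0.771, θ ≈ 56.9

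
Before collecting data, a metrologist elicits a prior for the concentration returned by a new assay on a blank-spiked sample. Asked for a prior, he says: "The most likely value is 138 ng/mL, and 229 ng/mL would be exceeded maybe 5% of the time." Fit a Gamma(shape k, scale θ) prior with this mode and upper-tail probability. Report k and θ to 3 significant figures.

Gamma(k,θ) with k>1 has mode (k−1)θ, so θ = 138/(k−1).
Need P(X < 229) = 0.95 with θ tied to k this way. Start at k = 2, θ = 138: P(X<229) ≈ 0.494.
Too low — raise k to concentrate. Iterating converges to k ≈ 11.9.
Then θ = 138/(11.9−1) ≈ 12.7.

k ≈ 11.9, θ ≈ 12.7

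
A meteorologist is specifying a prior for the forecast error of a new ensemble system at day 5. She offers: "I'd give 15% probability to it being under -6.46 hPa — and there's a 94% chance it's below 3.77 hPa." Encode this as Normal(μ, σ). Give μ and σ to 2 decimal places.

For Normal(μ,σ), the p-quantile is μ + z_p·σ. Here z_{0.15} = -1.036, z_{0.94} = 1.555.
So -6.46 = μ − 1.036σ and 3.77 = μ + 1.555σ.
Subtracting: σ = (3.77 − -6.46)/(1.555 − (-1.036)) = 3.95.
Then μ = -6.46 − (-1.036)·3.95 = -2.37.

μ = -2.37, σ = 3.95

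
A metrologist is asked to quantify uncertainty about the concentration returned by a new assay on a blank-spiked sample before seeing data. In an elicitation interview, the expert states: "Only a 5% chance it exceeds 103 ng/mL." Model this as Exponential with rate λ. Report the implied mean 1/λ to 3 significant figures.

mean ≈ 34.4 ng/mL

P(T > 103.0) = e^(−λ·103.0) = 0.05, so λ = −ln(0.05)/103.0 = 0.0291.
Mean = 1/λ = 34.4 ng/mL.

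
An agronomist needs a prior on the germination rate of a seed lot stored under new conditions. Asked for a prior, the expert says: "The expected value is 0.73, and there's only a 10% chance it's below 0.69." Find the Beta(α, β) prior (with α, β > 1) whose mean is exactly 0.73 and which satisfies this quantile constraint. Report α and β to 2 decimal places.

With mean 0.73 fixed, write α = 0.73s, β = 0.27s where s = α+β.
Need P(θ < 0.69) = 0.1 under Beta(0.73s, 0.27s). Normal approximation: (q−m)/√(m(1−m)/s) ≈ z_{0.1} = -1.28, so s ≈ 0.73·0.27·(-1.28)²/(0.69−0.73)² = 202.3.
At s = 202.3: P(θ<0.69) ≈ 0.102. Adjusting to match 0.1 gives s ≈ 206.62.
So α = 0.73·206.62 ≈ 150.83, β = 0.27·206.62 ≈ 55.79.

α ≈ 150.83, β ≈ 55.79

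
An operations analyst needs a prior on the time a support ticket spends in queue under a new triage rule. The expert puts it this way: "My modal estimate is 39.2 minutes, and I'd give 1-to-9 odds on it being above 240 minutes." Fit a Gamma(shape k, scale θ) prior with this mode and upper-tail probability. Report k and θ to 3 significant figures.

Gamma(k,θ) with k>1 has mode (k−1)θ, so θ = 39.2/(k−1).
Need P(X < 240) = 0.9 with θ tied to k this way. Start at k = 2, θ = 39.2: P(X<240) ≈ 0.984.
Too high — lower k to spread out. Iterating converges to k ≈ 1.51.
Then θ = 39.2/(1.51−1) ≈ 76.2.

k ≈ 1.51, θ ≈ 76.2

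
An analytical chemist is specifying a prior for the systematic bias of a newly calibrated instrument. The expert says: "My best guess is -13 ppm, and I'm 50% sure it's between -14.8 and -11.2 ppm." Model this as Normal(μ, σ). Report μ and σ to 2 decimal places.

A symmetric 50% interval runs μ ± z·σ with z = 0.6745.
Half-width = 1.8, so σ = 1.8/0.6745 = 2.67.
μ is the stated best guess, -13.00.

μ = -13.00, σ = 2.67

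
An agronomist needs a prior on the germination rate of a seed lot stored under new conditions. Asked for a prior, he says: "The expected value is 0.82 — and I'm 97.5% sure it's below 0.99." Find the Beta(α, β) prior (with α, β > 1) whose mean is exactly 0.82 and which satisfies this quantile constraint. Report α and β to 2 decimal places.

With mean 0.82 fixed, write α = 0.82s, β = 0.18s where s = α+β.
Need P(θ < 0.99) = 0.975 under Beta(0.82s, 0.18s). Normal approximation: (q−m)/√(m(1−m)/s) ≈ z_{0.975} = 1.96, so s ≈ 0.82·0.18·(1.96)²/(0.99−0.82)² = 19.6.
At s = 19.6: P(θ<0.99) ≈ 1.000. Adjusting to match 0.975 gives s ≈ 6.90.
So α = 0.82·6.90 ≈ 5.66, β = 0.18·6.90 ≈ 1.24.

α ≈ 5.66, β ≈ 1.24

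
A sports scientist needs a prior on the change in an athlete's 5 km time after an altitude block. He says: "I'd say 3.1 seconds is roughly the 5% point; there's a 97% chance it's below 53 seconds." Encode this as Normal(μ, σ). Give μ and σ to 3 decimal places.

μ = 26.380, σ = 14.153

For Normal(μ,σ), the p-quantile is μ + z_p·σ. Here z_{0.05} = -1.645, z_{0.97} = 1.881.
So 3.1 = μ − 1.645σ and 53 = μ + 1.881σ.
Subtracting: σ = (53 − 3.1)/(1.881 − (-1.645)) = 14.153.
Then μ = 3.1 − (-1.645)·14.153 = 26.380.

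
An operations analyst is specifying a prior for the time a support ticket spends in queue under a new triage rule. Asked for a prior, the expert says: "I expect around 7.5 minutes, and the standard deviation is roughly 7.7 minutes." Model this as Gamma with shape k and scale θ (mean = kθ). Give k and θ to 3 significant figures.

For Gamma(k, scale θ): mean = kθ, variance = kθ², so CV = 1/√k.
CV = SD/mean = 7.7/7.5 = 1.027, hence k = 1/CV² = 0.949.
Then θ = mean/k = 7.5/0.949 = 7.91.

k ≈ 0.949, θ ≈ 7.91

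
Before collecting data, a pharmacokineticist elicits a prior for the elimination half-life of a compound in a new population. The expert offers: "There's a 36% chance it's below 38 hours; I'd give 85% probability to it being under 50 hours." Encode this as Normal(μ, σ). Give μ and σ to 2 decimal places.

μ = 41.08, σ = 8.60

The p-quantile of Normal(μ,σ) is μ + z_p·σ, with z_{0.36} = -0.3585 and z_{0.85} = 1.036.
Eliminate σ: μ = (z₂·x₁ − z₁·x₂)/(z₂ − z₁) = (1.036·38 − (-0.3585)·50)/1.395 = 41.08.
Then σ = (x₂ − x₁)/(z₂ − z₁) = (50 − 38)/1.395 = 8.60.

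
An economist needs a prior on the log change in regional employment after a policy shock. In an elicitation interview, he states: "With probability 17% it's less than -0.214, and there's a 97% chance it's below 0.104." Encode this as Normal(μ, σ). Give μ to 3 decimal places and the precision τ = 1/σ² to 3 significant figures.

μ = -0.107, τ = 79.5

The p-quantile of Normal(μ,σ) is μ + z_p·σ, with z_{0.17} = -0.9542 and z_{0.97} = 1.881.
Eliminate σ: μ = (z₂·x₁ − z₁·x₂)/(z₂ − z₁) = (1.881·-0.214 − (-0.9542)·0.104)/2.835 = -0.107.
Then σ = (x₂ − x₁)/(z₂ − z₁) = (0.104 − -0.214)/2.835 = 0.112.
Precision τ = 1/σ² = 1/0.1122² = 79.5.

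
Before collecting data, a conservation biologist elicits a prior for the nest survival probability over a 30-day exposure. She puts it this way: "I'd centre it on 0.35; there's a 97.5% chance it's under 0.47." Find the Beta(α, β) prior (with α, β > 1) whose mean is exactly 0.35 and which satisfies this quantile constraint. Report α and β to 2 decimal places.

α ≈ 22.38, β ≈ 41.56

With mean 0.35 fixed, write α = 0.35s, β = 0.65s where s = α+β.
Need P(θ < 0.47) = 0.975 under Beta(0.35s, 0.65s). Normal approximation: (q−m)/√(m(1−m)/s) ≈ z_{0.975} = 1.96, so s ≈ 0.35·0.65·(1.96)²/(0.47−0.35)² = 60.7.
At s = 60.7: P(θ<0.47) ≈ 0.972. Adjusting to match 0.975 gives s ≈ 63.94.
So α = 0.35·63.94 ≈ 22.38, β = 0.65·63.94 ≈ 41.56.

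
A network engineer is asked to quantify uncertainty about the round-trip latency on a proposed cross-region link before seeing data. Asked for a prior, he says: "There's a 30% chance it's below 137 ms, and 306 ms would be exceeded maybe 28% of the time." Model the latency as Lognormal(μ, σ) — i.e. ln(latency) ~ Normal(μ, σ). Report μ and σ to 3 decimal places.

If T ~ Lognormal(μ,σ) then ln T ~ Normal(μ,σ), so the p-quantile of ln T is μ + z_p·σ.
ln(137) = 4.92 and ln(306) = 5.724; z_{0.3} = -0.5244, z_{0.72} = 0.5828.
σ = (5.724 − 4.92)/(0.5828 − (-0.5244)) = 0.726.
μ = 4.92 − (-0.5244)·0.726 = 5.301.

μ ≈ 5.301, σ ≈ 0.726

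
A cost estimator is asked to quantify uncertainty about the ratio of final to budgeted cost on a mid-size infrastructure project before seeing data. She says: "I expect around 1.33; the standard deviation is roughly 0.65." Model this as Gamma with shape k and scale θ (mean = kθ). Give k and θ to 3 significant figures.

k ≈ 4.19, θ ≈ 0.318

For Gamma(k, scale θ): mean = kθ, variance = kθ², so CV = 1/√k.
CV = SD/mean = 0.65/1.33 = 0.4887, hence k = 1/CV² = 4.19.
Then θ = mean/k = 1.33/4.19 = 0.318.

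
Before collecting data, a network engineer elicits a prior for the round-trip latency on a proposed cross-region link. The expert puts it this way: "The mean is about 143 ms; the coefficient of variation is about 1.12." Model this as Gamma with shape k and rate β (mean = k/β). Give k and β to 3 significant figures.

k ≈ 0.797, β ≈ 0.00557

For Gamma(k, rate β): mean = k/β, variance = k/β², so CV = 1/√k.
CV = 1.12, hence k = 1/CV² = 0.797.
Then β = k/mean = 0.797/143 = 0.00557.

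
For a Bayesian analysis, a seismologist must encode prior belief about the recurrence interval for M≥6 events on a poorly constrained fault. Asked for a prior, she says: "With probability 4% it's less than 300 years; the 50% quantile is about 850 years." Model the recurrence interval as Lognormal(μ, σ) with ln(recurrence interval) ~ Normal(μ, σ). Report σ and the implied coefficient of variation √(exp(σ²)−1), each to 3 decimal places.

σ ≈ 0.595, CV ≈ 0.652

If T ~ Lognormal(μ,σ) then ln T ~ Normal(μ,σ), so the p-quantile of ln T is μ + z_p·σ.
ln(300) = 5.704 and ln(850) = 6.745; z_{0.04} = -1.751, z_{0.5} = 0.
σ = (6.745 − 5.704)/(0 − (-1.751)) = 0.595.
μ = 5.704 − (-1.751)·0.595 = 6.745.
CV = √(exp(σ²)−1) = √(exp(0.3539)−1) = 0.652.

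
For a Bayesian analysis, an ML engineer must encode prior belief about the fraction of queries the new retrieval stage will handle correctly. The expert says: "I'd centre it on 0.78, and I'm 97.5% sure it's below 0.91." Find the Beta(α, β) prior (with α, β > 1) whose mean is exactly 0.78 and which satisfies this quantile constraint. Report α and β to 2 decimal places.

With mean 0.78 fixed, write α = 0.78s, β = 0.22s where s = α+β.
Need P(θ < 0.91) = 0.975 under Beta(0.78s, 0.22s). Normal approximation: (q−m)/√(m(1−m)/s) ≈ z_{0.975} = 1.96, so s ≈ 0.78·0.22·(1.96)²/(0.91−0.78)² = 39.0.
At s = 39.0: P(θ<0.91) ≈ 0.991. Adjusting to match 0.975 gives s ≈ 27.95.
So α = 0.78·27.95 ≈ 21.80, β = 0.22·27.95 ≈ 6.15.

α ≈ 21.80, β ≈ 6.15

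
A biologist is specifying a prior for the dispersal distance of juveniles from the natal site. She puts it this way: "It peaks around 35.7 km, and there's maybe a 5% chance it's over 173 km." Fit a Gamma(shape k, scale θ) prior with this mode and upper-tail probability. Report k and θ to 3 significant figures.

Gamma(k,θ) with k>1 has mode (k−1)θ, so θ = 35.7/(k−1).
Need P(X < 173) = 0.95 with θ tied to k this way. Start at k = 2, θ = 35.7: P(X<173) ≈ 0.954.
Too high — lower k to spread out. Iterating converges to k ≈ 1.97.
Then θ = 35.7/(1.97−1) ≈ 36.9.

k ≈ 1.97, θ ≈ 36.9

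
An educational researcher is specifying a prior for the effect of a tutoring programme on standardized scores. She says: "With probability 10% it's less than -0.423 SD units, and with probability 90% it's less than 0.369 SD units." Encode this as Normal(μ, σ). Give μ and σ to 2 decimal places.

For Normal(μ,σ), the p-quantile is μ + z_p·σ. Here z_{0.1} = -1.282, z_{0.9} = 1.282.
So -0.423 = μ − 1.282σ and 0.369 = μ + 1.282σ.
Subtracting: σ = (0.369 − -0.423)/(1.282 − (-1.282)) = 0.31.
Then μ = -0.423 − (-1.282)·0.31 = -0.03.

μ = -0.03, σ = 0.31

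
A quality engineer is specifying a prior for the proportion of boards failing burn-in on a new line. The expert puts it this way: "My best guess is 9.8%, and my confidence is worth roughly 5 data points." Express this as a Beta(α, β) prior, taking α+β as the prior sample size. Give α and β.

α = 0.49, β = 4.51

Under the effective-sample-size interpretation, Beta(α, β) has prior mean α/(α+β) and prior sample size α+β.
So α+β = 5 and α/(α+β) = 0.098, giving α = 0.098·5 = 0.49 and β = 5 − 0.49 = 4.51.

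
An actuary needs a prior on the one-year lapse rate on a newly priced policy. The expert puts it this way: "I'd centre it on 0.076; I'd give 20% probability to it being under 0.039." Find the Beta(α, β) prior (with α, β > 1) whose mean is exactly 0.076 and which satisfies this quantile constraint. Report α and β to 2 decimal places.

With mean 0.076 fixed, write α = 0.076s, β = 0.924s where s = α+β.
Need P(θ < 0.039) = 0.2 under Beta(0.076s, 0.924s). Normal approximation: (q−m)/√(m(1−m)/s) ≈ z_{0.2} = -0.842, so s ≈ 0.076·0.924·(-0.842)²/(0.039−0.076)² = 36.3.
At s = 36.3: P(θ<0.039) ≈ 0.203. Adjusting to match 0.2 gives s ≈ 36.94.
So α = 0.076·36.94 ≈ 2.81, β = 0.924·36.94 ≈ 34.13.

α ≈ 2.81, β ≈ 34.13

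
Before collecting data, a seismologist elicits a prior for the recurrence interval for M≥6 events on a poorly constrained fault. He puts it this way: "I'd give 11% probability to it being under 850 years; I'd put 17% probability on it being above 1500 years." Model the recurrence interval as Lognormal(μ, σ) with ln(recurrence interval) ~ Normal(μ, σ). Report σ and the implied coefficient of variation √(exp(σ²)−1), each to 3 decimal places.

If T ~ Lognormal(μ,σ) then ln T ~ Normal(μ,σ), so the p-quantile of ln T is μ + z_p·σ.
ln(850) = 6.745 and ln(1500) = 7.313; z_{0.11} = -1.227, z_{0.83} = 0.9542.
σ = (7.313 − 6.745)/(0.9542 − (-1.227)) = 0.260.
μ = 6.745 − (-1.227)·0.260 = 7.065.
CV = √(exp(σ²)−1) = √(exp(0.0678)−1) = 0.265.

σ ≈ 0.260, CV ≈ 0.265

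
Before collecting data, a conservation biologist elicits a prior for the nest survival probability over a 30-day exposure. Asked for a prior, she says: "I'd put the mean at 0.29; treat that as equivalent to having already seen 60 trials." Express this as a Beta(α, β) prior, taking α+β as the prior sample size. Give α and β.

Under the effective-sample-size interpretation, Beta(α, β) has prior mean α/(α+β) and prior sample size α+β.
So α+β = 60 and α/(α+β) = 0.29, giving α = 0.29·60 = 17.4 and β = 60 − 17.4 = 42.6.

α = 17.4, β = 42.6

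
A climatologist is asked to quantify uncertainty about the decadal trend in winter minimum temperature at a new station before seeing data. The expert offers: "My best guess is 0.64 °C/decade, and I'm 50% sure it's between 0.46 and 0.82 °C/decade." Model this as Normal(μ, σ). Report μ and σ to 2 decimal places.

μ = 0.64, σ = 0.27

A symmetric 50% interval runs μ ± z·σ with z = 0.6745.
Half-width = 0.18, so σ = 0.18/0.6745 = 0.27.
μ is the stated best guess, 0.64.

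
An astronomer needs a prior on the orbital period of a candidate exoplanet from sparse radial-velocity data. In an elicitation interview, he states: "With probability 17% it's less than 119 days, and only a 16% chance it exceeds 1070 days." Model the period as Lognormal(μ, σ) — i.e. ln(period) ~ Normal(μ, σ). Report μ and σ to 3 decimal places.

If T ~ Lognormal(μ,σ) then ln T ~ Normal(μ,σ), so the p-quantile of ln T is μ + z_p·σ.
ln(119) = 4.779 and ln(1070) = 6.975; z_{0.17} = -0.9542, z_{0.84} = 0.9945.
σ = (6.975 − 4.779)/(0.9945 − (-0.9542)) = 1.127.
μ = 4.779 − (-0.9542)·1.127 = 5.855.

μ ≈ 5.855, σ ≈ 1.127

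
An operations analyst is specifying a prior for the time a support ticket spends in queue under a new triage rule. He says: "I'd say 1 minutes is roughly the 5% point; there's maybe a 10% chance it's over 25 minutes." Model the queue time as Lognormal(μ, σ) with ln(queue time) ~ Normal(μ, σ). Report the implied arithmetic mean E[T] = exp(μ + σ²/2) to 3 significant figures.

E[T] ≈ 11.2 minutes

If T ~ Lognormal(μ,σ) then ln T ~ Normal(μ,σ), so the p-quantile of ln T is μ + z_p·σ.
ln(1) = 0 and ln(25) = 3.219; z_{0.05} = -1.645, z_{0.9} = 1.282.
σ = (3.219 − 0)/(1.282 − (-1.645)) = 1.100.
μ = 0 − (-1.645)·1.100 = 1.809.
E[T] = exp(μ + σ²/2) = exp(1.809 + 0.6049) = 11.2 minutes.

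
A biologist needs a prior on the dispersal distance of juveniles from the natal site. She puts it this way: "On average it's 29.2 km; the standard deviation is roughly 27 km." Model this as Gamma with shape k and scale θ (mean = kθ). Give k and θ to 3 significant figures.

For Gamma(k, scale θ): mean = kθ, variance = kθ², so CV = 1/√k.
CV = SD/mean = 27/29.2 = 0.9247, hence k = 1/CV² = 1.17.
Then θ = mean/k = 29.2/1.17 = 25.

k ≈ 1.17, θ ≈ 25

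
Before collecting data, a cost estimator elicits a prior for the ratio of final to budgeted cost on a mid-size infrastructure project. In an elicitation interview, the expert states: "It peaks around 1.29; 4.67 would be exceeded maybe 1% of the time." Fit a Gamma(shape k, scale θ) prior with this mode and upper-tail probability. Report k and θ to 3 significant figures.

k ≈ 3.59, θ ≈ 0.497

Gamma(k,θ) with k>1 has mode (k−1)θ, so θ = 1.29/(k−1).
Need P(X < 4.67) = 0.99 with θ tied to k this way. Start at k = 2, θ = 1.29: P(X<4.67) ≈ 0.876.
Too low — raise k to concentrate. Iterating converges to k ≈ 3.59.
Then θ = 1.29/(3.59−1) ≈ 0.497.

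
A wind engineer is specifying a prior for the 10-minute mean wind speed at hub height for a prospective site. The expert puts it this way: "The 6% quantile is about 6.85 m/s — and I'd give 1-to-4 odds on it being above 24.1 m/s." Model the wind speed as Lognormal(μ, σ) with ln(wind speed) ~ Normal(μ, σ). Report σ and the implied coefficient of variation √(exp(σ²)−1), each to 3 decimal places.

σ ≈ 0.525, CV ≈ 0.563

If T ~ Lognormal(μ,σ) then ln T ~ Normal(μ,σ), so the p-quantile of ln T is μ + z_p·σ.
ln(6.85) = 1.924 and ln(24.1) = 3.182; z_{0.06} = -1.555, z_{0.8} = 0.8416.
σ = (3.182 − 1.924)/(0.8416 − (-1.555)) = 0.525.
μ = 1.924 − (-1.555)·0.525 = 2.740.
CV = √(exp(σ²)−1) = √(exp(0.2756)−1) = 0.563.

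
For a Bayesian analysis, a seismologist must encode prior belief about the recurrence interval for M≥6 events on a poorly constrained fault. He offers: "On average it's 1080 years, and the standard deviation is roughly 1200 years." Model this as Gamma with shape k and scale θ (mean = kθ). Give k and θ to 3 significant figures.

k ≈ 0.81, θ ≈ 1330

For Gamma(k, scale θ): mean = kθ, variance = kθ², so CV = 1/√k.
CV = SD/mean = 1200/1080 = 1.111, hence k = 1/CV² = 0.81.
Then θ = mean/k = 1080/0.81 = 1330.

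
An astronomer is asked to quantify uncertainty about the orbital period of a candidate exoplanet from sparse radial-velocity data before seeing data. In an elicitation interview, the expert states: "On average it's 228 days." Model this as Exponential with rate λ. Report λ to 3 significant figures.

Exponential mean = 1/λ, so λ = 1/228.0 = 0.00439.

λ ≈ 0.00439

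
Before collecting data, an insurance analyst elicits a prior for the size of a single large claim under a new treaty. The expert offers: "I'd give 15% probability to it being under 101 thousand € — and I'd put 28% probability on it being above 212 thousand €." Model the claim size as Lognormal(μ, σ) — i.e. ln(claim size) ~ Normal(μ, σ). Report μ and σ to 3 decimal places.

μ ≈ 5.090, σ ≈ 0.458

If T ~ Lognormal(μ,σ) then ln T ~ Normal(μ,σ), so the p-quantile of ln T is μ + z_p·σ.
ln(101) = 4.615 and ln(212) = 5.357; z_{0.15} = -1.036, z_{0.72} = 0.5828.
σ = (5.357 − 4.615)/(0.5828 − (-1.036)) = 0.458.
μ = 4.615 − (-1.036)·0.458 = 5.090.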